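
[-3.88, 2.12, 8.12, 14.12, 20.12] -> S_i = -3.88 + 6.00*i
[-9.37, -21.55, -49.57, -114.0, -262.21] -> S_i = -9.37*2.30^i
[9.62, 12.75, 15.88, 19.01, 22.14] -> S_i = 9.62 + 3.13*i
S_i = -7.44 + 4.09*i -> [-7.44, -3.35, 0.74, 4.83, 8.92]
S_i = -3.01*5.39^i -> [-3.01, -16.22, -87.45, -471.34, -2540.51]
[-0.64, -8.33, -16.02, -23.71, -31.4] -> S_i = -0.64 + -7.69*i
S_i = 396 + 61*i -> [396, 457, 518, 579, 640]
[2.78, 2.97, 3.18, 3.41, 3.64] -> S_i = 2.78*1.07^i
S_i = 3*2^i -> [3, 6, 12, 24, 48]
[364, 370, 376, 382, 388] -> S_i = 364 + 6*i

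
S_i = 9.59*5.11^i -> [9.59, 49.0, 250.42, 1279.62, 6538.86]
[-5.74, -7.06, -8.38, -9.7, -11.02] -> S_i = -5.74 + -1.32*i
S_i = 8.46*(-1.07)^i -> [8.46, -9.05, 9.69, -10.36, 11.09]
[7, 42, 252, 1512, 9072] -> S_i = 7*6^i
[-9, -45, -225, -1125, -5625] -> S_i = -9*5^i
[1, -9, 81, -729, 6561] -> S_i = 1*-9^i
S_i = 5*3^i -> [5, 15, 45, 135, 405]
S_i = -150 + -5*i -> [-150, -155, -160, -165, -170]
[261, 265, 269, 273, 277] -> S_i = 261 + 4*i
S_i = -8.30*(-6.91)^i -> [-8.3, 57.35, -396.31, 2738.5, -18923.01]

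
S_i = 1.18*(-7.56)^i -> [1.18, -8.92, 67.44, -509.86, 3854.51]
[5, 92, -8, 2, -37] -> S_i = Random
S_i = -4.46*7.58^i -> [-4.46, -33.81, -256.26, -1942.42, -14723.52]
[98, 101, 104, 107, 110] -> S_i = 98 + 3*i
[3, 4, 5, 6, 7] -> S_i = 3 + 1*i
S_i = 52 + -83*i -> [52, -31, -114, -197, -280]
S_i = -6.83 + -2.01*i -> [-6.83, -8.84, -10.85, -12.86, -14.87]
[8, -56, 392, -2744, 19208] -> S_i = 8*-7^i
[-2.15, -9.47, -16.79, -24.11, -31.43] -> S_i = -2.15 + -7.32*i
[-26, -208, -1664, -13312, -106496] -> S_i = -26*8^i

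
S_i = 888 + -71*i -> [888, 817, 746, 675, 604]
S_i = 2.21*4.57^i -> [2.21, 10.1, 46.16, 210.93, 963.96]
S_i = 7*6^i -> [7, 42, 252, 1512, 9072]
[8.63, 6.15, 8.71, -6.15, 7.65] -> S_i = Random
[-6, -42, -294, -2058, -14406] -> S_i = -6*7^i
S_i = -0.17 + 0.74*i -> [-0.17, 0.57, 1.31, 2.05, 2.79]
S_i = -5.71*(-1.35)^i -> [-5.71, 7.71, -10.41, 14.05, -18.97]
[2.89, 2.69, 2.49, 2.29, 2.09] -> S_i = 2.89 + -0.20*i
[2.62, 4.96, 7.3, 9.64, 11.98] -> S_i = 2.62 + 2.34*i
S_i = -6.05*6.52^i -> [-6.05, -39.45, -257.19, -1676.87, -10933.16]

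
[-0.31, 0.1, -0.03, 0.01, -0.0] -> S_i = -0.31*(-0.33)^i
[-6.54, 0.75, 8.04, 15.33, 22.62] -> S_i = -6.54 + 7.29*i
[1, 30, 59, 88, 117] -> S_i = 1 + 29*i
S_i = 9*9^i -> [9, 81, 729, 6561, 59049]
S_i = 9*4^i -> [9, 36, 144, 576, 2304]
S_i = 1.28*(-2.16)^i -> [1.28, -2.76, 5.97, -12.9, 27.86]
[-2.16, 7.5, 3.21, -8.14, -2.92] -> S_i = Random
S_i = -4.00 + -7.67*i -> [-4.0, -11.67, -19.34, -27.01, -34.68]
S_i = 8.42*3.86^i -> [8.42, 32.5, 125.45, 484.25, 1869.22]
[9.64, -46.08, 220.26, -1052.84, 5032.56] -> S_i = 9.64*(-4.78)^i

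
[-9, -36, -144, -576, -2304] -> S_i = -9*4^i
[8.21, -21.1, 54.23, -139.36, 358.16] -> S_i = 8.21*(-2.57)^i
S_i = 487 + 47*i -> [487, 534, 581, 628, 675]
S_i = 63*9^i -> [63, 567, 5103, 45927, 413343]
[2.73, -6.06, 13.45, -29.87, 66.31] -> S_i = 2.73*(-2.22)^i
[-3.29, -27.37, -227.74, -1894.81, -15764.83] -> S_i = -3.29*8.32^i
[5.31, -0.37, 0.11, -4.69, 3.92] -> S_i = Random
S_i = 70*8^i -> [70, 560, 4480, 35840, 286720]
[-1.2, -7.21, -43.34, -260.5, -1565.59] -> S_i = -1.20*6.01^i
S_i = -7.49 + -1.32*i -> [-7.49, -8.81, -10.13, -11.45, -12.77]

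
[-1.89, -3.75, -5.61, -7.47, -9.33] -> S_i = -1.89 + -1.86*i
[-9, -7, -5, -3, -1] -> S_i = -9 + 2*i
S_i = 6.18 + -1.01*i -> [6.18, 5.17, 4.16, 3.15, 2.14]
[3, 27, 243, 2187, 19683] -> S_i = 3*9^i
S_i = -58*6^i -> [-58, -348, -2088, -12528, -75168]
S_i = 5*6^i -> [5, 30, 180, 1080, 6480]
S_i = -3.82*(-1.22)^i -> [-3.82, 4.66, -5.69, 6.94, -8.46]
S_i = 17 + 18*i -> [17, 35, 53, 71, 89]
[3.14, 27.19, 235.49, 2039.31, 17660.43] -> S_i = 3.14*8.66^i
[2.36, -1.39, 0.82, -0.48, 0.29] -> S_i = 2.36*(-0.59)^i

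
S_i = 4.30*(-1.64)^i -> [4.3, -7.05, 11.57, -18.97, 31.11]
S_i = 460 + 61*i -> [460, 521, 582, 643, 704]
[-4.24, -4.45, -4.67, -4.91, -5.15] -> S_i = -4.24*1.05^i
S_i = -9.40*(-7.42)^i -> [-9.4, 69.75, -517.53, 3840.07, -28493.35]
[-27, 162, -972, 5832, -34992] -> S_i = -27*-6^i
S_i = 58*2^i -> [58, 116, 232, 464, 928]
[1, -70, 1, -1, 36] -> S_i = Random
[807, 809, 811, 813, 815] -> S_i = 807 + 2*i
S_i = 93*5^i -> [93, 465, 2325, 11625, 58125]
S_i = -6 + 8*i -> [-6, 2, 10, 18, 26]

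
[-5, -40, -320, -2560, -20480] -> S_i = -5*8^i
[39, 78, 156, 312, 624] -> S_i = 39*2^i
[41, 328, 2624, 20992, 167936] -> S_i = 41*8^i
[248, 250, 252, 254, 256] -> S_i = 248 + 2*i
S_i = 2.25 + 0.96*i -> [2.25, 3.21, 4.17, 5.13, 6.09]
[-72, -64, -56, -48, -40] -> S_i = -72 + 8*i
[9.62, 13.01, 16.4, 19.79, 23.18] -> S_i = 9.62 + 3.39*i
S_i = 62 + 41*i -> [62, 103, 144, 185, 226]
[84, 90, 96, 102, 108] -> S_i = 84 + 6*i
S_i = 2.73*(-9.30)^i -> [2.73, -25.39, 236.12, -2195.89, 20421.82]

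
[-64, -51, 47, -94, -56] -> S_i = Random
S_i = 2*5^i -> [2, 10, 50, 250, 1250]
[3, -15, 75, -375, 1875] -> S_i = 3*-5^i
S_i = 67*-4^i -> [67, -268, 1072, -4288, 17152]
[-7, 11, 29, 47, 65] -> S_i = -7 + 18*i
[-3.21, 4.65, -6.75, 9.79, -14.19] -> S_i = -3.21*(-1.45)^i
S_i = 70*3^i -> [70, 210, 630, 1890, 5670]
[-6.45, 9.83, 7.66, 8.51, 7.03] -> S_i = Random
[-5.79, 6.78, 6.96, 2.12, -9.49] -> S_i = Random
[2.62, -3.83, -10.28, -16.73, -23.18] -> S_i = 2.62 + -6.45*i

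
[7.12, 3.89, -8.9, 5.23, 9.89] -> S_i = Random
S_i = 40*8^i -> [40, 320, 2560, 20480, 163840]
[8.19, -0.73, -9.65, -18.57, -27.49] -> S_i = 8.19 + -8.92*i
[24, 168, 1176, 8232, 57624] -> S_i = 24*7^i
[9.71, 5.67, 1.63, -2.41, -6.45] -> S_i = 9.71 + -4.04*i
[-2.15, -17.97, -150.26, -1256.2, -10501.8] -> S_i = -2.15*8.36^i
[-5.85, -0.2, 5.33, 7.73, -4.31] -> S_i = Random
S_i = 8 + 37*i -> [8, 45, 82, 119, 156]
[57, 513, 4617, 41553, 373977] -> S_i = 57*9^i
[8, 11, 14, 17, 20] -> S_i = 8 + 3*i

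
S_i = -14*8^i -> [-14, -112, -896, -7168, -57344]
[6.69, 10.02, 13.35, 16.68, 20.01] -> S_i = 6.69 + 3.33*i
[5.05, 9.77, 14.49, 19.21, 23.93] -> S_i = 5.05 + 4.72*i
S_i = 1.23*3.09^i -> [1.23, 3.8, 11.74, 36.29, 112.13]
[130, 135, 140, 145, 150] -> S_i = 130 + 5*i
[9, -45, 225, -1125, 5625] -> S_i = 9*-5^i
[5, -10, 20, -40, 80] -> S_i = 5*-2^i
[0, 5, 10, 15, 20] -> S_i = 0 + 5*i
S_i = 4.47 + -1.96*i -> [4.47, 2.51, 0.55, -1.41, -3.37]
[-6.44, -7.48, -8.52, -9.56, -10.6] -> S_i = -6.44 + -1.04*i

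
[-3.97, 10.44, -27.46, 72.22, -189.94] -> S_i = -3.97*(-2.63)^i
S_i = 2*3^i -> [2, 6, 18, 54, 162]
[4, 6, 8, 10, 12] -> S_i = 4 + 2*i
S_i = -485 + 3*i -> [-485, -482, -479, -476, -473]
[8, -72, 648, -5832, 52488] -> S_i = 8*-9^i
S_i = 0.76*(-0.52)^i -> [0.76, -0.4, 0.21, -0.11, 0.06]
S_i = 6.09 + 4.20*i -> [6.09, 10.29, 14.49, 18.69, 22.89]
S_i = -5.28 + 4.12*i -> [-5.28, -1.16, 2.96, 7.08, 11.2]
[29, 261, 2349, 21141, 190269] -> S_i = 29*9^i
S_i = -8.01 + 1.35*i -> [-8.01, -6.66, -5.31, -3.96, -2.61]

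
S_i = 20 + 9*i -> [20, 29, 38, 47, 56]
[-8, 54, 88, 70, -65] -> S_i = Random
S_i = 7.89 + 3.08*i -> [7.89, 10.97, 14.05, 17.13, 20.21]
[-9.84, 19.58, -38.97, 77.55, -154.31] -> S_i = -9.84*(-1.99)^i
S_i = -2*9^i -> [-2, -18, -162, -1458, -13122]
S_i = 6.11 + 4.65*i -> [6.11, 10.76, 15.41, 20.06, 24.71]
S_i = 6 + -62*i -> [6, -56, -118, -180, -242]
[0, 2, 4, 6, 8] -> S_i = 0 + 2*i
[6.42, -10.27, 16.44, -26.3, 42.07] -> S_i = 6.42*(-1.60)^i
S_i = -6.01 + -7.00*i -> [-6.01, -13.01, -20.01, -27.01, -34.01]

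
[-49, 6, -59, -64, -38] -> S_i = Random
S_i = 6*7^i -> [6, 42, 294, 2058, 14406]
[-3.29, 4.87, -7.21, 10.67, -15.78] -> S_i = -3.29*(-1.48)^i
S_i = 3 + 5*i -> [3, 8, 13, 18, 23]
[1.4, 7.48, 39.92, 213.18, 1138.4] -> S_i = 1.40*5.34^i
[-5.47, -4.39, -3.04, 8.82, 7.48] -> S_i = Random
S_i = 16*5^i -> [16, 80, 400, 2000, 10000]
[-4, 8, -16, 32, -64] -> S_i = -4*-2^i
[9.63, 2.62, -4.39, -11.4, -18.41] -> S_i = 9.63 + -7.01*i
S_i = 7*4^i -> [7, 28, 112, 448, 1792]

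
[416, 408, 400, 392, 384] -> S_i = 416 + -8*i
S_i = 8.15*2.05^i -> [8.15, 16.71, 34.25, 70.21, 143.94]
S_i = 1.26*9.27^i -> [1.26, 11.68, 108.28, 1003.71, 9304.42]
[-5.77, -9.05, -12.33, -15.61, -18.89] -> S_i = -5.77 + -3.28*i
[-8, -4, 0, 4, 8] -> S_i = -8 + 4*i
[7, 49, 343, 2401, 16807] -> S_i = 7*7^i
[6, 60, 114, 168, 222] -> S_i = 6 + 54*i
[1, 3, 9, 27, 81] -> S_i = 1*3^i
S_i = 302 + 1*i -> [302, 303, 304, 305, 306]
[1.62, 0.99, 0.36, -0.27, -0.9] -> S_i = 1.62 + -0.63*i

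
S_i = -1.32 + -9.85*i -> [-1.32, -11.17, -21.02, -30.87, -40.72]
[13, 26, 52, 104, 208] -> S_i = 13*2^i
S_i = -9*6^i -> [-9, -54, -324, -1944, -11664]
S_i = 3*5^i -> [3, 15, 75, 375, 1875]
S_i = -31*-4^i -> [-31, 124, -496, 1984, -7936]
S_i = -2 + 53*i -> [-2, 51, 104, 157, 210]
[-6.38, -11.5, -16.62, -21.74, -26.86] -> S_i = -6.38 + -5.12*i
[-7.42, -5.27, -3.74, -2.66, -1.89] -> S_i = -7.42*0.71^i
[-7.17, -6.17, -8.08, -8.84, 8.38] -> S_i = Random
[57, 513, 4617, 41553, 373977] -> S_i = 57*9^i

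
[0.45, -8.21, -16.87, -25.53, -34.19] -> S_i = 0.45 + -8.66*i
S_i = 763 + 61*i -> [763, 824, 885, 946, 1007]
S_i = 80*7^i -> [80, 560, 3920, 27440, 192080]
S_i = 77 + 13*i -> [77, 90, 103, 116, 129]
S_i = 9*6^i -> [9, 54, 324, 1944, 11664]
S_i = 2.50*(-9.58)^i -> [2.5, -23.95, 229.44, -2198.04, 21057.27]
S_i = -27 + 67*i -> [-27, 40, 107, 174, 241]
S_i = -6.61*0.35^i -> [-6.61, -2.31, -0.81, -0.28, -0.1]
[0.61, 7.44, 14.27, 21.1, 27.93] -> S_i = 0.61 + 6.83*i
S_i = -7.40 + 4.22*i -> [-7.4, -3.18, 1.04, 5.26, 9.48]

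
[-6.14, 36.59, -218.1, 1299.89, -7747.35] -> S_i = -6.14*(-5.96)^i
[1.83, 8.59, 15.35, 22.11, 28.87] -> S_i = 1.83 + 6.76*i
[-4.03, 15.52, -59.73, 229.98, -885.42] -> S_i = -4.03*(-3.85)^i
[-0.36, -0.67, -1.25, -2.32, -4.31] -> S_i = -0.36*1.86^i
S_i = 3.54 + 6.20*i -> [3.54, 9.74, 15.94, 22.14, 28.34]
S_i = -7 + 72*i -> [-7, 65, 137, 209, 281]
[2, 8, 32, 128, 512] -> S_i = 2*4^i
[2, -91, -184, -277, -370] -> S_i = 2 + -93*i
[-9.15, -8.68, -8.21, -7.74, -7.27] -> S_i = -9.15 + 0.47*i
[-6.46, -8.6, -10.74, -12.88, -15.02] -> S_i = -6.46 + -2.14*i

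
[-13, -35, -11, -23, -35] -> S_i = Random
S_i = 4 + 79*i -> [4, 83, 162, 241, 320]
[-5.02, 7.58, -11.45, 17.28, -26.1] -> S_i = -5.02*(-1.51)^i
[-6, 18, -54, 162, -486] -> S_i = -6*-3^i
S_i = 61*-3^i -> [61, -183, 549, -1647, 4941]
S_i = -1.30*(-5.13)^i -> [-1.3, 6.67, -34.21, 175.51, -900.35]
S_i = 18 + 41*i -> [18, 59, 100, 141, 182]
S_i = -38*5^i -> [-38, -190, -950, -4750, -23750]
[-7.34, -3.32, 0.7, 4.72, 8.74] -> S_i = -7.34 + 4.02*i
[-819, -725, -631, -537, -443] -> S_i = -819 + 94*i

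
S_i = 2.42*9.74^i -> [2.42, 23.57, 229.58, 2236.11, 21779.66]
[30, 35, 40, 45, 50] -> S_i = 30 + 5*i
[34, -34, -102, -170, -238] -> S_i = 34 + -68*i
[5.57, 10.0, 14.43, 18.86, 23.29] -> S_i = 5.57 + 4.43*i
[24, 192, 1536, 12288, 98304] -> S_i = 24*8^i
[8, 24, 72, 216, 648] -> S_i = 8*3^i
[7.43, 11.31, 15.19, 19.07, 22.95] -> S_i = 7.43 + 3.88*i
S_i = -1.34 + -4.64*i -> [-1.34, -5.98, -10.62, -15.26, -19.9]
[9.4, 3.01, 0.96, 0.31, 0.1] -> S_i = 9.40*0.32^i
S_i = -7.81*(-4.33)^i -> [-7.81, 33.82, -146.43, 634.04, -2745.38]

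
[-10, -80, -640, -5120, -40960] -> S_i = -10*8^i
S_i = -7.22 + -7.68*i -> [-7.22, -14.9, -22.58, -30.26, -37.94]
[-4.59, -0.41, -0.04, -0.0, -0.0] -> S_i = -4.59*0.09^i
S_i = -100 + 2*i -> [-100, -98, -96, -94, -92]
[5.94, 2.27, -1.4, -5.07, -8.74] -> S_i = 5.94 + -3.67*i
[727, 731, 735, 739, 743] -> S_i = 727 + 4*i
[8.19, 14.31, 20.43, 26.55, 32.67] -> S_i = 8.19 + 6.12*i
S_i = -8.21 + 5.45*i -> [-8.21, -2.76, 2.69, 8.14, 13.59]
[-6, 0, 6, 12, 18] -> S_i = -6 + 6*i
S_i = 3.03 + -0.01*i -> [3.03, 3.02, 3.01, 3.0, 2.99]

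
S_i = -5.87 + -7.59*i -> [-5.87, -13.46, -21.05, -28.64, -36.23]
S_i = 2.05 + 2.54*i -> [2.05, 4.59, 7.13, 9.67, 12.21]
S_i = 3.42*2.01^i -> [3.42, 6.87, 13.82, 27.77, 55.82]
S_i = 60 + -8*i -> [60, 52, 44, 36, 28]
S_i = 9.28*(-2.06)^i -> [9.28, -19.12, 39.38, -81.12, 167.12]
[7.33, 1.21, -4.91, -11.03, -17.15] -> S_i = 7.33 + -6.12*i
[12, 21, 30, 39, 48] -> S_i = 12 + 9*i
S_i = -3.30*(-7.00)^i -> [-3.3, 23.1, -161.7, 1131.9, -7923.3]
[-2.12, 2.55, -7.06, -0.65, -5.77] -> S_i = Random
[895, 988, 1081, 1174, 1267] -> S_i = 895 + 93*i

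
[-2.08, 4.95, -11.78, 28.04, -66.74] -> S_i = -2.08*(-2.38)^i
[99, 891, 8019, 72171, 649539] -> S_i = 99*9^i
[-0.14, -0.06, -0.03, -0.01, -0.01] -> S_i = -0.14*0.44^i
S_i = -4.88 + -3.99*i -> [-4.88, -8.87, -12.86, -16.85, -20.84]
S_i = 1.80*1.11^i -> [1.8, 2.0, 2.22, 2.46, 2.73]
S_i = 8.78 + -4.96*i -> [8.78, 3.82, -1.14, -6.1, -11.06]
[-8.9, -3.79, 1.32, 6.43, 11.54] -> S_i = -8.90 + 5.11*i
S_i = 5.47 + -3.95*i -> [5.47, 1.52, -2.43, -6.38, -10.33]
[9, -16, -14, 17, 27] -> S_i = Random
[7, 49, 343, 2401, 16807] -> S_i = 7*7^i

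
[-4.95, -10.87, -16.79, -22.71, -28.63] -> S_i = -4.95 + -5.92*i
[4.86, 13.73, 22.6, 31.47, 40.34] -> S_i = 4.86 + 8.87*i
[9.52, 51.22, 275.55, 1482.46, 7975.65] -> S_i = 9.52*5.38^i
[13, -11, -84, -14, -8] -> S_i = Random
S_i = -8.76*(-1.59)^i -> [-8.76, 13.93, -22.15, 35.21, -55.99]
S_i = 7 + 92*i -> [7, 99, 191, 283, 375]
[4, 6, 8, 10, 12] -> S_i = 4 + 2*i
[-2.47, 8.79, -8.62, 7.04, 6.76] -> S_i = Random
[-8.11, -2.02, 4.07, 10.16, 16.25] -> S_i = -8.11 + 6.09*i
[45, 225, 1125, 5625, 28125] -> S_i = 45*5^i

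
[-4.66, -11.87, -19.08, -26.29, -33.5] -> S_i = -4.66 + -7.21*i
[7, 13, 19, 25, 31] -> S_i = 7 + 6*i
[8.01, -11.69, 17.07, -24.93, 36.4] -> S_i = 8.01*(-1.46)^i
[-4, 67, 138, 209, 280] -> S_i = -4 + 71*i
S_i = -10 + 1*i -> [-10, -9, -8, -7, -6]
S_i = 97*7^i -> [97, 679, 4753, 33271, 232897]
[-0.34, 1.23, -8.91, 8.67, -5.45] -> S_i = Random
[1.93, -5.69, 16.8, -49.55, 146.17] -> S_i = 1.93*(-2.95)^i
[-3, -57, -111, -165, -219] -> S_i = -3 + -54*i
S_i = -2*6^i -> [-2, -12, -72, -432, -2592]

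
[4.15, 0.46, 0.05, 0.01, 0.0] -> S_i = 4.15*0.11^i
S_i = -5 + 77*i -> [-5, 72, 149, 226, 303]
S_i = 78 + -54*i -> [78, 24, -30, -84, -138]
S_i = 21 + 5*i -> [21, 26, 31, 36, 41]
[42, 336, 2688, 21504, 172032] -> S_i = 42*8^i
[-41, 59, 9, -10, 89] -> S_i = Random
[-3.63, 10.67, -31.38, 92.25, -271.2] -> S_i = -3.63*(-2.94)^i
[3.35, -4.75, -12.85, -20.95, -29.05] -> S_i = 3.35 + -8.10*i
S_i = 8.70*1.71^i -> [8.7, 14.88, 25.44, 43.5, 74.39]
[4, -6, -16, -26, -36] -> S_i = 4 + -10*i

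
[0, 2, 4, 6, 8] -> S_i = 0 + 2*i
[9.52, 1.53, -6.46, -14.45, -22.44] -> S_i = 9.52 + -7.99*i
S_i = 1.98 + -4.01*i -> [1.98, -2.03, -6.04, -10.05, -14.06]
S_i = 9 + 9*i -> [9, 18, 27, 36, 45]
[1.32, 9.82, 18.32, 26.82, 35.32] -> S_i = 1.32 + 8.50*i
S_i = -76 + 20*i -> [-76, -56, -36, -16, 4]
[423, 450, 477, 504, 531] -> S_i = 423 + 27*i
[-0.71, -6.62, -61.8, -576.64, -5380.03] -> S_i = -0.71*9.33^i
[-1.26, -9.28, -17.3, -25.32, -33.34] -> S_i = -1.26 + -8.02*i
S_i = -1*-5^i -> [-1, 5, -25, 125, -625]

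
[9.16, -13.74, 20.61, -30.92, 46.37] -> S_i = 9.16*(-1.50)^i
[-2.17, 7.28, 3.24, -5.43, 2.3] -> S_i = Random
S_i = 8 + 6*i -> [8, 14, 20, 26, 32]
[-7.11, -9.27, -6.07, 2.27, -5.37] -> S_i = Random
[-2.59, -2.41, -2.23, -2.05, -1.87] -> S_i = -2.59 + 0.18*i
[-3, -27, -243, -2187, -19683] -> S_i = -3*9^i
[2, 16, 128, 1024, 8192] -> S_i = 2*8^i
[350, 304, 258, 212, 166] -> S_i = 350 + -46*i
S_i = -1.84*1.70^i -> [-1.84, -3.13, -5.32, -9.04, -15.37]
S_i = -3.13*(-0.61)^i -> [-3.13, 1.91, -1.16, 0.71, -0.43]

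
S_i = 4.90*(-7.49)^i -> [4.9, -36.7, 274.89, -2058.93, 15421.38]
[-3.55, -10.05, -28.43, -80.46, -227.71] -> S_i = -3.55*2.83^i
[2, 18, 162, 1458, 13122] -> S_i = 2*9^i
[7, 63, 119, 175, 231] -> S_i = 7 + 56*i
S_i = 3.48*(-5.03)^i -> [3.48, -17.5, 88.05, -442.88, 2227.67]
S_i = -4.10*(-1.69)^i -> [-4.1, 6.93, -11.71, 19.79, -33.44]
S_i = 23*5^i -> [23, 115, 575, 2875, 14375]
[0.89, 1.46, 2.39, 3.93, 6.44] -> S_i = 0.89*1.64^i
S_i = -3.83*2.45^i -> [-3.83, -9.38, -22.99, -56.32, -137.99]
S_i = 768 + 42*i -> [768, 810, 852, 894, 936]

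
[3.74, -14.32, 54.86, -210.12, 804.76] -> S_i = 3.74*(-3.83)^i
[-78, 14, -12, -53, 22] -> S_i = Random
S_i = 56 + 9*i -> [56, 65, 74, 83, 92]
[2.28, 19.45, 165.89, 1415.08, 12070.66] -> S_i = 2.28*8.53^i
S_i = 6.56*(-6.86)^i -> [6.56, -45.0, 308.71, -2117.76, 14527.82]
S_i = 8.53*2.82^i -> [8.53, 24.05, 67.83, 191.29, 539.44]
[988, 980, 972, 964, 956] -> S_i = 988 + -8*i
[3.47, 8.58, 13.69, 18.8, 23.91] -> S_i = 3.47 + 5.11*i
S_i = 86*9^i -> [86, 774, 6966, 62694, 564246]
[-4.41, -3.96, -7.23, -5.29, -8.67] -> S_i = Random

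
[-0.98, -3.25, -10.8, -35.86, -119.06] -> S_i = -0.98*3.32^i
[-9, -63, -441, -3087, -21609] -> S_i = -9*7^i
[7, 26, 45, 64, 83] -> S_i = 7 + 19*i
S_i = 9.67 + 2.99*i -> [9.67, 12.66, 15.65, 18.64, 21.63]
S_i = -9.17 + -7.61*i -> [-9.17, -16.78, -24.39, -32.0, -39.61]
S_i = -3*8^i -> [-3, -24, -192, -1536, -12288]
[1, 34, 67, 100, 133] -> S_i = 1 + 33*i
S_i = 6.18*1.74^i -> [6.18, 10.75, 18.71, 32.56, 56.65]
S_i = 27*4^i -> [27, 108, 432, 1728, 6912]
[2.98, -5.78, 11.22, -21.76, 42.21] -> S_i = 2.98*(-1.94)^i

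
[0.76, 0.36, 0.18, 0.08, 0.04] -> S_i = 0.76*0.48^i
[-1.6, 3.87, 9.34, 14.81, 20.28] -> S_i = -1.60 + 5.47*i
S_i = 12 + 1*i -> [12, 13, 14, 15, 16]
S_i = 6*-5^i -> [6, -30, 150, -750, 3750]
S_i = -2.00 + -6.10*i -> [-2.0, -8.1, -14.2, -20.3, -26.4]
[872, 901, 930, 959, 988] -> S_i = 872 + 29*i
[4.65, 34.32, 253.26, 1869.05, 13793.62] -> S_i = 4.65*7.38^i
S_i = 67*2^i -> [67, 134, 268, 536, 1072]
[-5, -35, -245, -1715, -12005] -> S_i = -5*7^i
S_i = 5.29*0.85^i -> [5.29, 4.5, 3.82, 3.25, 2.76]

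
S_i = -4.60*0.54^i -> [-4.6, -2.48, -1.34, -0.72, -0.39]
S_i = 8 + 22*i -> [8, 30, 52, 74, 96]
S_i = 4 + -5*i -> [4, -1, -6, -11, -16]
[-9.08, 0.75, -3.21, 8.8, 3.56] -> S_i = Random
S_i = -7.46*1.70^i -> [-7.46, -12.68, -21.56, -36.65, -62.31]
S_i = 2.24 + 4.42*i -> [2.24, 6.66, 11.08, 15.5, 19.92]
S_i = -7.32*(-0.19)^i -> [-7.32, 1.39, -0.26, 0.05, -0.01]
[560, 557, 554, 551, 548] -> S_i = 560 + -3*i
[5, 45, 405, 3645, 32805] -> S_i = 5*9^i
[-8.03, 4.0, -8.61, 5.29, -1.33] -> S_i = Random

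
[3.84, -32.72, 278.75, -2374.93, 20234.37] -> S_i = 3.84*(-8.52)^i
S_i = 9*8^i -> [9, 72, 576, 4608, 36864]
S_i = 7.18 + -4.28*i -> [7.18, 2.9, -1.38, -5.66, -9.94]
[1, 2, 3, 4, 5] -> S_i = 1 + 1*i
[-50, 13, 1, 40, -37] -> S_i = Random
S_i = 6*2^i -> [6, 12, 24, 48, 96]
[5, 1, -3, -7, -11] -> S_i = 5 + -4*i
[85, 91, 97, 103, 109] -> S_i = 85 + 6*i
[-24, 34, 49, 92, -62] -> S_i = Random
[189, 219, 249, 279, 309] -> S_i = 189 + 30*i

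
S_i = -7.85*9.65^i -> [-7.85, -75.75, -731.01, -7054.26, -68073.63]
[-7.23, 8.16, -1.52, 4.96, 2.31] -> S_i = Random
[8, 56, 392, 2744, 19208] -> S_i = 8*7^i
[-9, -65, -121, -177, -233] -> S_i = -9 + -56*i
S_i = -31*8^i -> [-31, -248, -1984, -15872, -126976]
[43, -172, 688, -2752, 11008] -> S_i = 43*-4^i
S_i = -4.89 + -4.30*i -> [-4.89, -9.19, -13.49, -17.79, -22.09]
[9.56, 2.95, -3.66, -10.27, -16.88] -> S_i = 9.56 + -6.61*i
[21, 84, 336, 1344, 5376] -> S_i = 21*4^i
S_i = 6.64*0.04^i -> [6.64, 0.27, 0.01, 0.0, 0.0]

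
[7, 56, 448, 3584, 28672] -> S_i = 7*8^i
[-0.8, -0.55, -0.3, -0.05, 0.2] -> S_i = -0.80 + 0.25*i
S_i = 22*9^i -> [22, 198, 1782, 16038, 144342]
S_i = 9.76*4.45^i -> [9.76, 43.43, 193.27, 860.06, 3827.28]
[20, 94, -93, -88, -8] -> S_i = Random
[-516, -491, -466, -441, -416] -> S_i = -516 + 25*i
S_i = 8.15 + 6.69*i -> [8.15, 14.84, 21.53, 28.22, 34.91]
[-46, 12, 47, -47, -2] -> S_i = Random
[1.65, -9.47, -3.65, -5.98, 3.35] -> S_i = Random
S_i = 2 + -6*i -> [2, -4, -10, -16, -22]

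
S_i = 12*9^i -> [12, 108, 972, 8748, 78732]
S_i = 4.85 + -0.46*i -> [4.85, 4.39, 3.93, 3.47, 3.01]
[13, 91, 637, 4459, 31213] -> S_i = 13*7^i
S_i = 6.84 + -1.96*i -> [6.84, 4.88, 2.92, 0.96, -1.0]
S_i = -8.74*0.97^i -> [-8.74, -8.48, -8.22, -7.98, -7.74]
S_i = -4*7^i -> [-4, -28, -196, -1372, -9604]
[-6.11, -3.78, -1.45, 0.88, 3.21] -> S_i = -6.11 + 2.33*i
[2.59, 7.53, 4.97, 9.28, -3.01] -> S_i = Random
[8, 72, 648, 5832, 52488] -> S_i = 8*9^i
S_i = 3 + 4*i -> [3, 7, 11, 15, 19]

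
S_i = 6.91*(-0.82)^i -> [6.91, -5.67, 4.65, -3.81, 3.12]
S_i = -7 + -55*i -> [-7, -62, -117, -172, -227]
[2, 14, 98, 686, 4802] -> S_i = 2*7^i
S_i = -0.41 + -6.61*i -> [-0.41, -7.02, -13.63, -20.24, -26.85]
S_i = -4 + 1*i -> [-4, -3, -2, -1, 0]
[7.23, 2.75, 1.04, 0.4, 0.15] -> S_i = 7.23*0.38^i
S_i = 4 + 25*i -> [4, 29, 54, 79, 104]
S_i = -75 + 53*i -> [-75, -22, 31, 84, 137]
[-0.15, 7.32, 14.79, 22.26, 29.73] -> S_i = -0.15 + 7.47*i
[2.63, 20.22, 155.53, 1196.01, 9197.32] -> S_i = 2.63*7.69^i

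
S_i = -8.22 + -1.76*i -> [-8.22, -9.98, -11.74, -13.5, -15.26]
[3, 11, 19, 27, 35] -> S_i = 3 + 8*i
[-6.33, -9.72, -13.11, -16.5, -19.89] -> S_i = -6.33 + -3.39*i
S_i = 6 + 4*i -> [6, 10, 14, 18, 22]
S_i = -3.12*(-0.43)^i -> [-3.12, 1.34, -0.58, 0.25, -0.11]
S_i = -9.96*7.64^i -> [-9.96, -76.09, -581.36, -4441.6, -33933.82]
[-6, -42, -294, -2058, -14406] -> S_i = -6*7^i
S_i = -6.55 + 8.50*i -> [-6.55, 1.95, 10.45, 18.95, 27.45]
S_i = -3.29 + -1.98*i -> [-3.29, -5.27, -7.25, -9.23, -11.21]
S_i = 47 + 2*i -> [47, 49, 51, 53, 55]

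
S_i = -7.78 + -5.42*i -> [-7.78, -13.2, -18.62, -24.04, -29.46]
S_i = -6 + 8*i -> [-6, 2, 10, 18, 26]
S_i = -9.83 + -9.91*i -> [-9.83, -19.74, -29.65, -39.56, -49.47]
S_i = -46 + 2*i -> [-46, -44, -42, -40, -38]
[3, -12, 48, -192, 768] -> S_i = 3*-4^i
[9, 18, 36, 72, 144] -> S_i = 9*2^i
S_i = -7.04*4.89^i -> [-7.04, -34.43, -168.34, -823.19, -4025.39]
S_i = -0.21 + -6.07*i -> [-0.21, -6.28, -12.35, -18.42, -24.49]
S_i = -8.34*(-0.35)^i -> [-8.34, 2.92, -1.02, 0.36, -0.13]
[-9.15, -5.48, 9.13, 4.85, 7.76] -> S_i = Random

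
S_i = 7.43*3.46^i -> [7.43, 25.71, 88.95, 307.76, 1064.86]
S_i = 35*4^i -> [35, 140, 560, 2240, 8960]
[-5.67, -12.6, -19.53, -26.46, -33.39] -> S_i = -5.67 + -6.93*i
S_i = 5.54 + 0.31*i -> [5.54, 5.85, 6.16, 6.47, 6.78]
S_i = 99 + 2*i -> [99, 101, 103, 105, 107]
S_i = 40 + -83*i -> [40, -43, -126, -209, -292]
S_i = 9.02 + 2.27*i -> [9.02, 11.29, 13.56, 15.83, 18.1]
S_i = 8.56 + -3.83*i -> [8.56, 4.73, 0.9, -2.93, -6.76]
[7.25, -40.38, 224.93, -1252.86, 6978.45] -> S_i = 7.25*(-5.57)^i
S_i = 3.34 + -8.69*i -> [3.34, -5.35, -14.04, -22.73, -31.42]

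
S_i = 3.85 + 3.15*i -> [3.85, 7.0, 10.15, 13.3, 16.45]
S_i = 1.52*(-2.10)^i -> [1.52, -3.19, 6.7, -14.08, 29.56]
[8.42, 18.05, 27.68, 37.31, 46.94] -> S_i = 8.42 + 9.63*i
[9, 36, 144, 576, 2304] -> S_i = 9*4^i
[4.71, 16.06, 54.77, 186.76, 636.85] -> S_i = 4.71*3.41^i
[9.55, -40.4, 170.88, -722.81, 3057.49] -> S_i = 9.55*(-4.23)^i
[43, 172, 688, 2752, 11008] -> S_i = 43*4^i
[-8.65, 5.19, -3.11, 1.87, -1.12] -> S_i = -8.65*(-0.60)^i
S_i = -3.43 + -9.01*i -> [-3.43, -12.44, -21.45, -30.46, -39.47]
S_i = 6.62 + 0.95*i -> [6.62, 7.57, 8.52, 9.47, 10.42]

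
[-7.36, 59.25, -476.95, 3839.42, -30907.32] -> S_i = -7.36*(-8.05)^i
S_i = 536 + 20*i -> [536, 556, 576, 596, 616]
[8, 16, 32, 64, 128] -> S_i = 8*2^i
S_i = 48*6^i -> [48, 288, 1728, 10368, 62208]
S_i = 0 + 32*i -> [0, 32, 64, 96, 128]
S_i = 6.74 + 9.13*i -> [6.74, 15.87, 25.0, 34.13, 43.26]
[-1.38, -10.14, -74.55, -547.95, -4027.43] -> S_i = -1.38*7.35^i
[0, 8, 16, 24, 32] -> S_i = 0 + 8*i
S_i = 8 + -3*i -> [8, 5, 2, -1, -4]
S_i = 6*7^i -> [6, 42, 294, 2058, 14406]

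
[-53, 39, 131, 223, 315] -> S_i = -53 + 92*i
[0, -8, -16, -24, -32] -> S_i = 0 + -8*i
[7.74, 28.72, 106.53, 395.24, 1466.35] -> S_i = 7.74*3.71^i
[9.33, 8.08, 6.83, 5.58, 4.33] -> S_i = 9.33 + -1.25*i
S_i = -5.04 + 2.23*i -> [-5.04, -2.81, -0.58, 1.65, 3.88]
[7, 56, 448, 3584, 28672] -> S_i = 7*8^i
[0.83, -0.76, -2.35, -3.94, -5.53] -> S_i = 0.83 + -1.59*i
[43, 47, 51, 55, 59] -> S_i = 43 + 4*i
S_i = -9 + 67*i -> [-9, 58, 125, 192, 259]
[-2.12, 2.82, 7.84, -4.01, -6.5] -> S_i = Random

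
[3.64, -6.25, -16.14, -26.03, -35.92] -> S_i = 3.64 + -9.89*i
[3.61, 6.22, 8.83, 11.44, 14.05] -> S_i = 3.61 + 2.61*i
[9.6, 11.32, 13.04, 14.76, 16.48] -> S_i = 9.60 + 1.72*i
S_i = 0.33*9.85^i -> [0.33, 3.25, 32.02, 315.37, 3106.41]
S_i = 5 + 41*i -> [5, 46, 87, 128, 169]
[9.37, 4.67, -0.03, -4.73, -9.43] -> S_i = 9.37 + -4.70*i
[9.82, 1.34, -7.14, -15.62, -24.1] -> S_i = 9.82 + -8.48*i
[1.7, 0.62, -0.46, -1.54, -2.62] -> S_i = 1.70 + -1.08*i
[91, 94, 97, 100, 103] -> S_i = 91 + 3*i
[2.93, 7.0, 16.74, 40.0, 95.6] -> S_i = 2.93*2.39^i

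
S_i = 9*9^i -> [9, 81, 729, 6561, 59049]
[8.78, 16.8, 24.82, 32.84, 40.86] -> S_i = 8.78 + 8.02*i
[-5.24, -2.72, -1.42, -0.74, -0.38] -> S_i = -5.24*0.52^i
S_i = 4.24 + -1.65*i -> [4.24, 2.59, 0.94, -0.71, -2.36]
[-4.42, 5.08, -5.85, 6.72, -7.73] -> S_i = -4.42*(-1.15)^i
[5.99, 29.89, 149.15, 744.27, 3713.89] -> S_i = 5.99*4.99^i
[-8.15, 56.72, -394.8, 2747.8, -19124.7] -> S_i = -8.15*(-6.96)^i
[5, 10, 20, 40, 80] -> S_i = 5*2^i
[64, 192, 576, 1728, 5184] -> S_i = 64*3^i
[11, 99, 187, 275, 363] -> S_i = 11 + 88*i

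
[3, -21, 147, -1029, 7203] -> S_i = 3*-7^i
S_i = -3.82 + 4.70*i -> [-3.82, 0.88, 5.58, 10.28, 14.98]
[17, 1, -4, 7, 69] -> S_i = Random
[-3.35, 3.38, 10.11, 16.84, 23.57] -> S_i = -3.35 + 6.73*i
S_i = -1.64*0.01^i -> [-1.64, -0.02, -0.0, -0.0, -0.0]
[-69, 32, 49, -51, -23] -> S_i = Random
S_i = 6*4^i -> [6, 24, 96, 384, 1536]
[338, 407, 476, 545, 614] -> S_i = 338 + 69*i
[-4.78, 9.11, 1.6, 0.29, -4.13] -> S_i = Random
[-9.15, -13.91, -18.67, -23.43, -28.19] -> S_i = -9.15 + -4.76*i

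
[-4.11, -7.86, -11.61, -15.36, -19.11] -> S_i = -4.11 + -3.75*i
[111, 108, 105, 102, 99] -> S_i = 111 + -3*i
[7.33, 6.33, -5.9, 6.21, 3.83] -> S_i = Random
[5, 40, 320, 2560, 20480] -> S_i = 5*8^i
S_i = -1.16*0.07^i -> [-1.16, -0.08, -0.01, -0.0, -0.0]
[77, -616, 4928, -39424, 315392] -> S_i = 77*-8^i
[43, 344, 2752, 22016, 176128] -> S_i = 43*8^i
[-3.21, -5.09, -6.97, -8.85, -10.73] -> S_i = -3.21 + -1.88*i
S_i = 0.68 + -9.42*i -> [0.68, -8.74, -18.16, -27.58, -37.0]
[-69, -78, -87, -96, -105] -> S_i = -69 + -9*i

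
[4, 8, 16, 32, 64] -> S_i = 4*2^i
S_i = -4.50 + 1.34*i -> [-4.5, -3.16, -1.82, -0.48, 0.86]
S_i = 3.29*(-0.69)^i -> [3.29, -2.27, 1.57, -1.08, 0.75]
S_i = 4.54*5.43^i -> [4.54, 24.65, 133.86, 726.87, 3946.89]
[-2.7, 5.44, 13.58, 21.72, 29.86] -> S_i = -2.70 + 8.14*i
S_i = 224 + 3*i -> [224, 227, 230, 233, 236]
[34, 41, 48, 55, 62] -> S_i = 34 + 7*i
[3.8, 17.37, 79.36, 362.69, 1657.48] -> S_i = 3.80*4.57^i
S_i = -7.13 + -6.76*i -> [-7.13, -13.89, -20.65, -27.41, -34.17]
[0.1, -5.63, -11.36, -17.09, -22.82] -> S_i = 0.10 + -5.73*i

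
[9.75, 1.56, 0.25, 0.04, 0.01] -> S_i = 9.75*0.16^i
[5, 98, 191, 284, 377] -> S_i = 5 + 93*i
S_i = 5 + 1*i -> [5, 6, 7, 8, 9]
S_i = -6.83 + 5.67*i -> [-6.83, -1.16, 4.51, 10.18, 15.85]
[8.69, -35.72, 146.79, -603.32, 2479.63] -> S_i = 8.69*(-4.11)^i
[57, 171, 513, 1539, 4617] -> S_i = 57*3^i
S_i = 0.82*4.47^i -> [0.82, 3.67, 16.38, 73.24, 327.37]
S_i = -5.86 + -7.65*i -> [-5.86, -13.51, -21.16, -28.81, -36.46]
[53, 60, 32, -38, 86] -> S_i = Random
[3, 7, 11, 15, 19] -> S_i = 3 + 4*i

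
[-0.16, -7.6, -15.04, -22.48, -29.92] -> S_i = -0.16 + -7.44*i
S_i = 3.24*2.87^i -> [3.24, 9.3, 26.69, 76.59, 219.82]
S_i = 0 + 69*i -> [0, 69, 138, 207, 276]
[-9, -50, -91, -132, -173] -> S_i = -9 + -41*i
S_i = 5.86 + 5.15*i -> [5.86, 11.01, 16.16, 21.31, 26.46]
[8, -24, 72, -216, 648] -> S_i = 8*-3^i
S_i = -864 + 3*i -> [-864, -861, -858, -855, -852]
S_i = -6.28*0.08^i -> [-6.28, -0.5, -0.04, -0.0, -0.0]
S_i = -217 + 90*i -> [-217, -127, -37, 53, 143]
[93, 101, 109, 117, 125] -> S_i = 93 + 8*i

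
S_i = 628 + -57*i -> [628, 571, 514, 457, 400]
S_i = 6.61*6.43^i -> [6.61, 42.5, 273.29, 1757.25, 11299.14]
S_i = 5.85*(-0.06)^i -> [5.85, -0.35, 0.02, -0.0, 0.0]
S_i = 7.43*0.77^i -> [7.43, 5.72, 4.41, 3.39, 2.61]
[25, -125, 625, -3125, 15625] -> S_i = 25*-5^i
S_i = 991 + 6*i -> [991, 997, 1003, 1009, 1015]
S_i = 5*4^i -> [5, 20, 80, 320, 1280]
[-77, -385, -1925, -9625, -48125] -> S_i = -77*5^i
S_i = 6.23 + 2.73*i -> [6.23, 8.96, 11.69, 14.42, 17.15]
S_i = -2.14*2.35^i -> [-2.14, -5.03, -11.82, -27.77, -65.27]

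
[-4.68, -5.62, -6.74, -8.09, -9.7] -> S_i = -4.68*1.20^i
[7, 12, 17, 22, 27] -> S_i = 7 + 5*i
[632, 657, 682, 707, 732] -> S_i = 632 + 25*i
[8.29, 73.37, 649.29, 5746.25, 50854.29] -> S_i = 8.29*8.85^i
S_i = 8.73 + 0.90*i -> [8.73, 9.63, 10.53, 11.43, 12.33]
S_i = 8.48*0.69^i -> [8.48, 5.85, 4.04, 2.79, 1.92]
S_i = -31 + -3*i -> [-31, -34, -37, -40, -43]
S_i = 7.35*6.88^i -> [7.35, 50.57, 347.91, 2393.61, 16468.01]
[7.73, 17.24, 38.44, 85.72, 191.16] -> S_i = 7.73*2.23^i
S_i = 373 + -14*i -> [373, 359, 345, 331, 317]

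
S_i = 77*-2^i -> [77, -154, 308, -616, 1232]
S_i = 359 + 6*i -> [359, 365, 371, 377, 383]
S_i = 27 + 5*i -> [27, 32, 37, 42, 47]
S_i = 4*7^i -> [4, 28, 196, 1372, 9604]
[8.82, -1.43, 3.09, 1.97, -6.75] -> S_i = Random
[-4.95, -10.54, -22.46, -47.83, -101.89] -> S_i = -4.95*2.13^i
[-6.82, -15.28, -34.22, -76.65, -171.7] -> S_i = -6.82*2.24^i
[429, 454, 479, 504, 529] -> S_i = 429 + 25*i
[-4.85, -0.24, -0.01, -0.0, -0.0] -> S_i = -4.85*0.05^i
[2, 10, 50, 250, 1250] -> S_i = 2*5^i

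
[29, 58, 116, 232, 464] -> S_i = 29*2^i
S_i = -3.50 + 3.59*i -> [-3.5, 0.09, 3.68, 7.27, 10.86]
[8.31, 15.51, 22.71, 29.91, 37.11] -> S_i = 8.31 + 7.20*i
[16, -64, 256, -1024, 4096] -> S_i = 16*-4^i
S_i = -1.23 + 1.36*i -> [-1.23, 0.13, 1.49, 2.85, 4.21]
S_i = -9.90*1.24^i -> [-9.9, -12.28, -15.22, -18.88, -23.41]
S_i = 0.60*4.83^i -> [0.6, 2.9, 14.0, 67.61, 326.54]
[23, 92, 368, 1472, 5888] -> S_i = 23*4^i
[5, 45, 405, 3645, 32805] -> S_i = 5*9^i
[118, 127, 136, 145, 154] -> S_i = 118 + 9*i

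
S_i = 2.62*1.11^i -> [2.62, 2.91, 3.23, 3.58, 3.98]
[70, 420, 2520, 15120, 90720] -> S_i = 70*6^i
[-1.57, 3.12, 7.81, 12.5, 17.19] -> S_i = -1.57 + 4.69*i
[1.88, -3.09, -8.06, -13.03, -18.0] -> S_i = 1.88 + -4.97*i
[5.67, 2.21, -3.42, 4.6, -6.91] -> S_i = Random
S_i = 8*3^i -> [8, 24, 72, 216, 648]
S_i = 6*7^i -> [6, 42, 294, 2058, 14406]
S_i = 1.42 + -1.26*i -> [1.42, 0.16, -1.1, -2.36, -3.62]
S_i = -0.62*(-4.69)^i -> [-0.62, 2.91, -13.64, 63.96, -299.97]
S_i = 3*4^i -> [3, 12, 48, 192, 768]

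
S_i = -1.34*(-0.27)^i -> [-1.34, 0.36, -0.1, 0.03, -0.01]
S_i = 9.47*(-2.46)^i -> [9.47, -23.3, 57.31, -140.98, 346.81]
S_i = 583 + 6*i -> [583, 589, 595, 601, 607]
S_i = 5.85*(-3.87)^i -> [5.85, -22.64, 87.61, -339.07, 1312.2]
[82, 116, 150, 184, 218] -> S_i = 82 + 34*i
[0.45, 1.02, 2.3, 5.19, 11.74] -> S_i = 0.45*2.26^i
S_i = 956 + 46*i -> [956, 1002, 1048, 1094, 1140]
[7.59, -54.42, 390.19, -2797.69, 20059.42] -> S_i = 7.59*(-7.17)^i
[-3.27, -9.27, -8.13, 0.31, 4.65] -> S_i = Random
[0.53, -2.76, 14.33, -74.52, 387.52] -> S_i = 0.53*(-5.20)^i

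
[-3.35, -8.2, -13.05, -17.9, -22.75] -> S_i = -3.35 + -4.85*i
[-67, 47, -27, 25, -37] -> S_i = Random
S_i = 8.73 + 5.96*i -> [8.73, 14.69, 20.65, 26.61, 32.57]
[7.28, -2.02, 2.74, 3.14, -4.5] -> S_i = Random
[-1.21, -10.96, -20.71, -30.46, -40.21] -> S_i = -1.21 + -9.75*i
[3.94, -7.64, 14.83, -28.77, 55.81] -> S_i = 3.94*(-1.94)^i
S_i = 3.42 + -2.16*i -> [3.42, 1.26, -0.9, -3.06, -5.22]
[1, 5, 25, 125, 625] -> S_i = 1*5^i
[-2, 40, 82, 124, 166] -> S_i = -2 + 42*i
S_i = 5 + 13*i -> [5, 18, 31, 44, 57]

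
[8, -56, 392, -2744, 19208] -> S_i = 8*-7^i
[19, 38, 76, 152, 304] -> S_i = 19*2^i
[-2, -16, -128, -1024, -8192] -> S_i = -2*8^i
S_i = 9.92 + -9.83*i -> [9.92, 0.09, -9.74, -19.57, -29.4]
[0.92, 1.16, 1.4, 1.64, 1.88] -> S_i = 0.92 + 0.24*i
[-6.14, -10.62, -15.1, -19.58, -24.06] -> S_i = -6.14 + -4.48*i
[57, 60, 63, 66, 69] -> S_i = 57 + 3*i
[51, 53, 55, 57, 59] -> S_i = 51 + 2*i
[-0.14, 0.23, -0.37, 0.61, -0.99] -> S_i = -0.14*(-1.63)^i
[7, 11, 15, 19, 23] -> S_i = 7 + 4*i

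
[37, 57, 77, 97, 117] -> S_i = 37 + 20*i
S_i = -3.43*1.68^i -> [-3.43, -5.76, -9.68, -16.26, -27.32]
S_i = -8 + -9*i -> [-8, -17, -26, -35, -44]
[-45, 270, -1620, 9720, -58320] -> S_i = -45*-6^i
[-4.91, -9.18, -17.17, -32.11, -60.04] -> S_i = -4.91*1.87^i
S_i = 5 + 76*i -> [5, 81, 157, 233, 309]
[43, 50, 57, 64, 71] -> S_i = 43 + 7*i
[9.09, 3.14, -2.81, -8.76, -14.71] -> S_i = 9.09 + -5.95*i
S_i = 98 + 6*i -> [98, 104, 110, 116, 122]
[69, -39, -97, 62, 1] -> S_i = Random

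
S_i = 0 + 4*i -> [0, 4, 8, 12, 16]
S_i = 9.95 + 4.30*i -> [9.95, 14.25, 18.55, 22.85, 27.15]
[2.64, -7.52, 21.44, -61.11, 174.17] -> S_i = 2.64*(-2.85)^i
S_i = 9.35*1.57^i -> [9.35, 14.68, 23.05, 36.18, 56.81]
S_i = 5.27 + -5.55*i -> [5.27, -0.28, -5.83, -11.38, -16.93]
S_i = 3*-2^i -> [3, -6, 12, -24, 48]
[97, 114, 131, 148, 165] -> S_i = 97 + 17*i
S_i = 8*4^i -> [8, 32, 128, 512, 2048]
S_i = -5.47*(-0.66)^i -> [-5.47, 3.61, -2.38, 1.57, -1.04]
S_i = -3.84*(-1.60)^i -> [-3.84, 6.14, -9.83, 15.73, -25.17]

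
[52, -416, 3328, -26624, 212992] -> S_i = 52*-8^i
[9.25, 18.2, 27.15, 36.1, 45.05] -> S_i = 9.25 + 8.95*i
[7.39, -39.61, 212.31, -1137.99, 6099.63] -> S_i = 7.39*(-5.36)^i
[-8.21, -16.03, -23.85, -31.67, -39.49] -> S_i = -8.21 + -7.82*i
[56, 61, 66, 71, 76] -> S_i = 56 + 5*i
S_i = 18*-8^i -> [18, -144, 1152, -9216, 73728]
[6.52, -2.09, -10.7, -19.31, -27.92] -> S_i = 6.52 + -8.61*i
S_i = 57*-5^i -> [57, -285, 1425, -7125, 35625]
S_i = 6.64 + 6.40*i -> [6.64, 13.04, 19.44, 25.84, 32.24]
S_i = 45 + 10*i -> [45, 55, 65, 75, 85]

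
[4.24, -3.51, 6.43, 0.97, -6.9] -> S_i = Random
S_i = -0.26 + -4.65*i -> [-0.26, -4.91, -9.56, -14.21, -18.86]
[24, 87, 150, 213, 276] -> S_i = 24 + 63*i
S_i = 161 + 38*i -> [161, 199, 237, 275, 313]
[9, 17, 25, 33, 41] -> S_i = 9 + 8*i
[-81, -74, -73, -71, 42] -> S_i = Random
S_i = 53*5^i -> [53, 265, 1325, 6625, 33125]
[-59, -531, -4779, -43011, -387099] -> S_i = -59*9^i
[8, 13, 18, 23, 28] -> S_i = 8 + 5*i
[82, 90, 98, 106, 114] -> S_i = 82 + 8*i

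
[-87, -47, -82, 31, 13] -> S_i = Random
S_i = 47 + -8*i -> [47, 39, 31, 23, 15]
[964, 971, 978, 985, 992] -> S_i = 964 + 7*i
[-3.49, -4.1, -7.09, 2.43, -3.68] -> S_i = Random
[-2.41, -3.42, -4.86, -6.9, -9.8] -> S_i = -2.41*1.42^i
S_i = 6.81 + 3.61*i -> [6.81, 10.42, 14.03, 17.64, 21.25]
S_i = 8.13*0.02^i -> [8.13, 0.16, 0.0, 0.0, 0.0]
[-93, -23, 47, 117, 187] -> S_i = -93 + 70*i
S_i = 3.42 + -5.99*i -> [3.42, -2.57, -8.56, -14.55, -20.54]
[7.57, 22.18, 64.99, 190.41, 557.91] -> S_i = 7.57*2.93^i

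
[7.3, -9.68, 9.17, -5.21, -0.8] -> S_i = Random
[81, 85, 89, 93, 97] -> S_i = 81 + 4*i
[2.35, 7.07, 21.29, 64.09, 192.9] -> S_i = 2.35*3.01^i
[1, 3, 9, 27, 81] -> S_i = 1*3^i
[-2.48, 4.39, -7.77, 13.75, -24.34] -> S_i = -2.48*(-1.77)^i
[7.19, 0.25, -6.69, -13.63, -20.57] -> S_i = 7.19 + -6.94*i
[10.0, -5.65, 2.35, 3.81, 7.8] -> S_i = Random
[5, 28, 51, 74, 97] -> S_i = 5 + 23*i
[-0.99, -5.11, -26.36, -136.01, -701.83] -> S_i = -0.99*5.16^i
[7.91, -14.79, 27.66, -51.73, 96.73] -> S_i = 7.91*(-1.87)^i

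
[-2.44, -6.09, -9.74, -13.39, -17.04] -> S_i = -2.44 + -3.65*i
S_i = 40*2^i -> [40, 80, 160, 320, 640]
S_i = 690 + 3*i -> [690, 693, 696, 699, 702]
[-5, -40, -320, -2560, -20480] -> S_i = -5*8^i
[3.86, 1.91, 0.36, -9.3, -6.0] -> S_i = Random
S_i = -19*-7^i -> [-19, 133, -931, 6517, -45619]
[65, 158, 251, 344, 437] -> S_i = 65 + 93*i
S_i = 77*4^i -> [77, 308, 1232, 4928, 19712]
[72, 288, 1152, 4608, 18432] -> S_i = 72*4^i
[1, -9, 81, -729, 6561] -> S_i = 1*-9^i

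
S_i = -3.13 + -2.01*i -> [-3.13, -5.14, -7.15, -9.16, -11.17]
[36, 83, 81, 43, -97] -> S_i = Random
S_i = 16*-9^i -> [16, -144, 1296, -11664, 104976]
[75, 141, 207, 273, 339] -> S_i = 75 + 66*i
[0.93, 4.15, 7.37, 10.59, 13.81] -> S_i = 0.93 + 3.22*i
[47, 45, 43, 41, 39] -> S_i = 47 + -2*i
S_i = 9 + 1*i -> [9, 10, 11, 12, 13]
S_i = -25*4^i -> [-25, -100, -400, -1600, -6400]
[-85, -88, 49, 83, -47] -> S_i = Random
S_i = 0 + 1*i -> [0, 1, 2, 3, 4]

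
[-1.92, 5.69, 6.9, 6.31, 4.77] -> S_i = Random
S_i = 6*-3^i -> [6, -18, 54, -162, 486]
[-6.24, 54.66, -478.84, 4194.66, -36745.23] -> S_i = -6.24*(-8.76)^i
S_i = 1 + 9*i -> [1, 10, 19, 28, 37]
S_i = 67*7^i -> [67, 469, 3283, 22981, 160867]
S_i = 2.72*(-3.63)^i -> [2.72, -9.87, 35.84, -130.1, 472.28]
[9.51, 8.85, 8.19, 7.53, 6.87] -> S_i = 9.51 + -0.66*i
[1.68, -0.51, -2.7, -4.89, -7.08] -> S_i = 1.68 + -2.19*i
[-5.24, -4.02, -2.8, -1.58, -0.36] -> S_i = -5.24 + 1.22*i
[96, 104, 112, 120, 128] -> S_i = 96 + 8*i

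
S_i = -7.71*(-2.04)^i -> [-7.71, 15.73, -32.09, 65.46, -133.53]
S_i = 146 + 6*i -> [146, 152, 158, 164, 170]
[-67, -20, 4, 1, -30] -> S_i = Random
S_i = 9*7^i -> [9, 63, 441, 3087, 21609]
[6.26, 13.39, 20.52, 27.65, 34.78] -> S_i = 6.26 + 7.13*i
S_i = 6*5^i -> [6, 30, 150, 750, 3750]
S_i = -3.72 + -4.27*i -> [-3.72, -7.99, -12.26, -16.53, -20.8]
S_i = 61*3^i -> [61, 183, 549, 1647, 4941]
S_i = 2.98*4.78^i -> [2.98, 14.24, 68.09, 325.46, 1555.71]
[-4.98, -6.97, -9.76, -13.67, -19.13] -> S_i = -4.98*1.40^i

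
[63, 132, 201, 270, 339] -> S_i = 63 + 69*i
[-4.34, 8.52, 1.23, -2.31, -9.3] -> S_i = Random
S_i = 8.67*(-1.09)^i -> [8.67, -9.45, 10.3, -11.23, 12.24]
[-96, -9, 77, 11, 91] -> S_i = Random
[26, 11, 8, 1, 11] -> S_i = Random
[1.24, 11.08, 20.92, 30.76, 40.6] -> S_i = 1.24 + 9.84*i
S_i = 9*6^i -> [9, 54, 324, 1944, 11664]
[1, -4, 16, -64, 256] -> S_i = 1*-4^i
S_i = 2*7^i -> [2, 14, 98, 686, 4802]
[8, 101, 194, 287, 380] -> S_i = 8 + 93*i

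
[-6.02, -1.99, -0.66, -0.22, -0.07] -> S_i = -6.02*0.33^i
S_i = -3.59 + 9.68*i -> [-3.59, 6.09, 15.77, 25.45, 35.13]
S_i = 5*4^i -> [5, 20, 80, 320, 1280]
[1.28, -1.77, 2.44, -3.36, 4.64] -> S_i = 1.28*(-1.38)^i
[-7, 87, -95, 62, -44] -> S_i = Random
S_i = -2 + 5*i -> [-2, 3, 8, 13, 18]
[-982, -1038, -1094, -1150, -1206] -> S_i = -982 + -56*i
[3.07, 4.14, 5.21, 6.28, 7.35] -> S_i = 3.07 + 1.07*i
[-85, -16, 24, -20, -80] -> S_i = Random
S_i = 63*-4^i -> [63, -252, 1008, -4032, 16128]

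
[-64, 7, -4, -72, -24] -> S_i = Random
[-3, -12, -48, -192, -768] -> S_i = -3*4^i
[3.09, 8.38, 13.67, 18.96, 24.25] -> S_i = 3.09 + 5.29*i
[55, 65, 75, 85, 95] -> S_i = 55 + 10*i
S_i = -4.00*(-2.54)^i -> [-4.0, 10.16, -25.81, 65.55, -166.49]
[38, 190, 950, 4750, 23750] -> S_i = 38*5^i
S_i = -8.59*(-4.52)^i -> [-8.59, 38.83, -175.5, 793.25, -3585.48]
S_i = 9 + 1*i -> [9, 10, 11, 12, 13]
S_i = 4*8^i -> [4, 32, 256, 2048, 16384]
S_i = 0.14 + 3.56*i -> [0.14, 3.7, 7.26, 10.82, 14.38]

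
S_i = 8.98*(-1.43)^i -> [8.98, -12.84, 18.36, -26.26, 37.55]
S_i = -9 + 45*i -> [-9, 36, 81, 126, 171]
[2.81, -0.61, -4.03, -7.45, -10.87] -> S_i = 2.81 + -3.42*i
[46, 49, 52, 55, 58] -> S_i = 46 + 3*i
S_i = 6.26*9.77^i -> [6.26, 61.16, 597.54, 5837.92, 57036.46]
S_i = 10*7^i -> [10, 70, 490, 3430, 24010]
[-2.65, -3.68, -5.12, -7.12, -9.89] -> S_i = -2.65*1.39^i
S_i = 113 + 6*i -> [113, 119, 125, 131, 137]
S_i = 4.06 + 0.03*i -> [4.06, 4.09, 4.12, 4.15, 4.18]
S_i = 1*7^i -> [1, 7, 49, 343, 2401]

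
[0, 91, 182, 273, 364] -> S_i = 0 + 91*i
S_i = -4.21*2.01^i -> [-4.21, -8.46, -17.01, -34.19, -68.72]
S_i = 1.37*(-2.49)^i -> [1.37, -3.41, 8.49, -21.15, 52.66]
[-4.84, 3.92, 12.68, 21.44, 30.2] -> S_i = -4.84 + 8.76*i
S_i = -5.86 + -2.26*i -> [-5.86, -8.12, -10.38, -12.64, -14.9]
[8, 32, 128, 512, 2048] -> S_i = 8*4^i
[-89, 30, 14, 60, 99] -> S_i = Random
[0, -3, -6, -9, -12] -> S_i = 0 + -3*i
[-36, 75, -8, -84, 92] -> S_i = Random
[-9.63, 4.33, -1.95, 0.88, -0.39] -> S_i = -9.63*(-0.45)^i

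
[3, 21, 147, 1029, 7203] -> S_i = 3*7^i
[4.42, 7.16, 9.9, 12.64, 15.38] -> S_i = 4.42 + 2.74*i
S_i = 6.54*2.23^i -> [6.54, 14.58, 32.52, 72.53, 161.73]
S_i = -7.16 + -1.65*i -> [-7.16, -8.81, -10.46, -12.11, -13.76]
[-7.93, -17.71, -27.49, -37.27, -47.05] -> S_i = -7.93 + -9.78*i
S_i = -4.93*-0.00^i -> [-4.93, 0.0, -0.0, 0.0, -0.0]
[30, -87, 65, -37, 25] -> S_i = Random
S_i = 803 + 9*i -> [803, 812, 821, 830, 839]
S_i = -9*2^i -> [-9, -18, -36, -72, -144]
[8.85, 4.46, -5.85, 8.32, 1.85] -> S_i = Random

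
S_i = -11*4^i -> [-11, -44, -176, -704, -2816]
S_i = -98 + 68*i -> [-98, -30, 38, 106, 174]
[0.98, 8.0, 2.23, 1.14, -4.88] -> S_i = Random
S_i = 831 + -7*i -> [831, 824, 817, 810, 803]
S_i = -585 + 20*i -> [-585, -565, -545, -525, -505]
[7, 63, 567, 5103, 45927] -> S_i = 7*9^i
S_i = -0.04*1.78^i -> [-0.04, -0.07, -0.13, -0.23, -0.4]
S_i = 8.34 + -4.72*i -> [8.34, 3.62, -1.1, -5.82, -10.54]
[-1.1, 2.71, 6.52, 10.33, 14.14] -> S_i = -1.10 + 3.81*i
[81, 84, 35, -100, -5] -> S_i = Random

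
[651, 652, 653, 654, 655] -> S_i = 651 + 1*i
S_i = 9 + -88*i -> [9, -79, -167, -255, -343]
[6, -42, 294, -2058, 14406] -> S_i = 6*-7^i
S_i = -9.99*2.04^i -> [-9.99, -20.38, -41.57, -84.81, -173.02]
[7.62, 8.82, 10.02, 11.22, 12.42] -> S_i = 7.62 + 1.20*i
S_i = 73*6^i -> [73, 438, 2628, 15768, 94608]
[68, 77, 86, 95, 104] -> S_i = 68 + 9*i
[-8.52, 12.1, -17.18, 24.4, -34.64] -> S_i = -8.52*(-1.42)^i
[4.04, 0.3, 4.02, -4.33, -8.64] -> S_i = Random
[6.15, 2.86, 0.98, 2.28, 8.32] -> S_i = Random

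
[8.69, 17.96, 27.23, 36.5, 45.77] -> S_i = 8.69 + 9.27*i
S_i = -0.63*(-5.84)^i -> [-0.63, 3.68, -21.49, 125.48, -732.81]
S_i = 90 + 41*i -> [90, 131, 172, 213, 254]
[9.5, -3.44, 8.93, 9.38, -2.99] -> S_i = Random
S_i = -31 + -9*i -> [-31, -40, -49, -58, -67]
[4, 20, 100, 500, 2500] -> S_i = 4*5^i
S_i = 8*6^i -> [8, 48, 288, 1728, 10368]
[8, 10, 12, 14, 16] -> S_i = 8 + 2*i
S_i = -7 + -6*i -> [-7, -13, -19, -25, -31]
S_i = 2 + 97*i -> [2, 99, 196, 293, 390]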